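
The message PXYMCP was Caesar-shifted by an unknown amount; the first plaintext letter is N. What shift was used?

2

From the crib: P(15)−N(13)=2, so the shift is 2.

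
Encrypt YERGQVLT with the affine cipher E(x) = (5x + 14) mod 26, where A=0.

Y(24): 5·24+14=134≡4 → E
E(4): 5·4+14=34≡8 → I
R(17): 5·17+14=99≡21 → V
G(6): 5·6+14=44≡18 → S
Q(16): 5·16+14=94≡16 → Q
V(21): 5·21+14=119≡15 → P
L(11): 5·11+14=69≡17 → R
T(19): 5·19+14=109≡5 → F

EIVSQPRF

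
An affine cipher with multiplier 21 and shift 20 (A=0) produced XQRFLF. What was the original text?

The inverse of 21 mod 26 is 5, since 21·5=105≡1. Apply D(y)=5·(y−20) mod 26:
X(23): 5·(23−20)=15 → P
Q(16): 5·(16−20)=-20≡6 → G
R(17): 5·(17−20)=-15≡11 → L
F(5): 5·(5−20)=-75≡3 → D
L(11): 5·(11−20)=-45≡7 → H
F(5): 5·(5−20)=-75≡3 → D

PGLDHD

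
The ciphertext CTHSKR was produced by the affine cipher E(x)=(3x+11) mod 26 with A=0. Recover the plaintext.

XUQLRC

The inverse of 3 mod 26 is 9, since 3·9=27≡1. Apply D(y)=9·(y−11) mod 26:
C(2): 9·(2−11)=-81≡23 → X
T(19): 9·(19−11)=72≡20 → U
H(7): 9·(7−11)=-36≡16 → Q
S(18): 9·(18−11)=63≡11 → L
K(10): 9·(10−11)=-9≡17 → R
R(17): 9·(17−11)=54≡2 → C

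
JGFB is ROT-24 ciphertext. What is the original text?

J(9): 9−24=-15≡11 → L
G(6): 6−24=-18≡8 → I
F(5): 5−24=-19≡7 → H
B(1): 1−24=-23≡3 → D

LIHD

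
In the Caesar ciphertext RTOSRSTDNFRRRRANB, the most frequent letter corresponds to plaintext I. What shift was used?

The most frequent ciphertext letter is R (appears 6 times).
R is position 17; I is position 8.
Shift = 9.

9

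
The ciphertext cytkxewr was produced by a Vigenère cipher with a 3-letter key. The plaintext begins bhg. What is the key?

Subtract each crib letter from the matching ciphertext letter (mod 26):
c(2)−b(1)=1 → b
y(24)−h(7)=17 → r
t(19)−g(6)=13 → n

brn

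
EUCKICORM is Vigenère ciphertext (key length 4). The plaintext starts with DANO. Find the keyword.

Subtract each crib letter from the matching ciphertext letter (mod 26):
E(4)−D(3)=1 → B
U(20)−A(0)=20 → U
C(2)−N(13)=-11≡15 → P
K(10)−O(14)=-4≡22 → W

BUPW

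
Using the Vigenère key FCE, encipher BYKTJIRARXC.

GAOYLMWCVCE

Repeat the key across the message: FCEFCEFCEFC
B(1)+F(5): 6 → G
Y(24)+C(2): 26≡0 → A
K(10)+E(4): 14 → O
T(19)+F(5): 24 → Y
J(9)+C(2): 11 → L
I(8)+E(4): 12 → M
R(17)+F(5): 22 → W
A(0)+C(2): 2 → C
R(17)+E(4): 21 → V
X(23)+F(5): 28≡2 → C
C(2)+C(2): 4 → E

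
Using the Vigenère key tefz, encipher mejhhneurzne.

fiogarjtkdsd

Repeat the key across the message: tefztefztefz
m(12)+t(19): 31≡5 → f
e(4)+e(4): 8 → i
j(9)+f(5): 14 → o
h(7)+z(25): 32≡6 → g
h(7)+t(19): 26≡0 → a
n(13)+e(4): 17 → r
e(4)+f(5): 9 → j
u(20)+z(25): 45≡19 → t
r(17)+t(19): 36≡10 → k
z(25)+e(4): 29≡3 → d
n(13)+f(5): 18 → s
e(4)+z(25): 29≡3 → d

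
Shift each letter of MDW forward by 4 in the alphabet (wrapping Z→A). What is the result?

QHA

M(12): 12+4=16 → Q
D(3): 3+4=7 → H
W(22): 22+4=26≡0 → A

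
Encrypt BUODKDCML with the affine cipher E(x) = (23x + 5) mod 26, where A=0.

B(1): 23·1+5=28≡2 → C
U(20): 23·20+5=465≡23 → X
O(14): 23·14+5=327≡15 → P
D(3): 23·3+5=74≡22 → W
K(10): 23·10+5=235≡1 → B
D(3): 23·3+5=74≡22 → W
C(2): 23·2+5=51≡25 → Z
M(12): 23·12+5=281≡21 → V
L(11): 23·11+5=258≡24 → Y

CXPWBWZVY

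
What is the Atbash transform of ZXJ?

ACQ

Z(25) → A(0)
X(23) → C(2)
J(9) → Q(16)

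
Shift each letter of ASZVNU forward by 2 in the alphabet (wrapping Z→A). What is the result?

A(0): 0+2=2 → C
S(18): 18+2=20 → U
Z(25): 25+2=27≡1 → B
V(21): 21+2=23 → X
N(13): 13+2=15 → P
U(20): 20+2=22 → W

CUBXPW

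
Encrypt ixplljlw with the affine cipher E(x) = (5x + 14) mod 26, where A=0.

czlrrhru

i(8): 5·8+14=54≡2 → c
x(23): 5·23+14=129≡25 → z
p(15): 5·15+14=89≡11 → l
l(11): 5·11+14=69≡17 → r
l(11): 5·11+14=69≡17 → r
j(9): 5·9+14=59≡7 → h
l(11): 5·11+14=69≡17 → r
w(22): 5·22+14=124≡20 → u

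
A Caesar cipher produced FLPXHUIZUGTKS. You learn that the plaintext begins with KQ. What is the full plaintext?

KQUCMZNEZLYPX

From the crib: F(5)−K(10)=-5≡21, so the shift is 21.
Subtract 21 from each ciphertext letter:
F(5): 5−21=-16≡10 → K
L(11): 11−21=-10≡16 → Q
P(15): 15−21=-6≡20 → U
X(23): 23−21=2 → C
H(7): 7−21=-14≡12 → M
U(20): 20−21=-1≡25 → Z
I(8): 8−21=-13≡13 → N
Z(25): 25−21=4 → E
U(20): 20−21=-1≡25 → Z
G(6): 6−21=-15≡11 → L
T(19): 19−21=-2≡24 → Y
K(10): 10−21=-11≡15 → P
S(18): 18−21=-3≡23 → X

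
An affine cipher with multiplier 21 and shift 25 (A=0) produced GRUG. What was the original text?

JMBJ

The inverse of 21 mod 26 is 5, since 21·5=105≡1. Apply D(y)=5·(y−25) mod 26:
G(6): 5·(6−25)=-95≡9 → J
R(17): 5·(17−25)=-40≡12 → M
U(20): 5·(20−25)=-25≡1 → B
G(6): 5·(6−25)=-95≡9 → J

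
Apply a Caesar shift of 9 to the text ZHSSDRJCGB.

IQBBMASLPK

Z(25): 25+9=34≡8 → I
H(7): 7+9=16 → Q
S(18): 18+9=27≡1 → B
S(18): 18+9=27≡1 → B
D(3): 3+9=12 → M
R(17): 17+9=26≡0 → A
J(9): 9+9=18 → S
C(2): 2+9=11 → L
G(6): 6+9=15 → P
B(1): 1+9=10 → K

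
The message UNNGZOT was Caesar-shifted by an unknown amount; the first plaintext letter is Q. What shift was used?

From the crib: U(20)−Q(16)=4, so the shift is 4.

4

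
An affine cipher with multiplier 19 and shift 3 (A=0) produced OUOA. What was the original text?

RFRT

The inverse of 19 mod 26 is 11, since 19·11=209≡1. Apply D(y)=11·(y−3) mod 26:
O(14): 11·(14−3)=121≡17 → R
U(20): 11·(20−3)=187≡5 → F
O(14): 11·(14−3)=121≡17 → R
A(0): 11·(0−3)=-33≡19 → T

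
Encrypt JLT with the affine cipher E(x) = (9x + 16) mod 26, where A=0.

J(9): 9·9+16=97≡19 → T
L(11): 9·11+16=115≡11 → L
T(19): 9·19+16=187≡5 → F

TLF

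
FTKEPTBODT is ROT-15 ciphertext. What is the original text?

F(5): 5−15=-10≡16 → Q
T(19): 19−15=4 → E
K(10): 10−15=-5≡21 → V
E(4): 4−15=-11≡15 → P
P(15): 15−15=0 → A
T(19): 19−15=4 → E
B(1): 1−15=-14≡12 → M
O(14): 14−15=-1≡25 → Z
D(3): 3−15=-12≡14 → O
T(19): 19−15=4 → E

QEVPAEMZOE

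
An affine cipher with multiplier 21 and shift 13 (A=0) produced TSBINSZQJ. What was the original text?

The inverse of 21 mod 26 is 5, since 21·5=105≡1. Apply D(y)=5·(y−13) mod 26:
T(19): 5·(19−13)=30≡4 → E
S(18): 5·(18−13)=25 → Z
B(1): 5·(1−13)=-60≡18 → S
I(8): 5·(8−13)=-25≡1 → B
N(13): 5·(13−13)=0 → A
S(18): 5·(18−13)=25 → Z
Z(25): 5·(25−13)=60≡8 → I
Q(16): 5·(16−13)=15 → P
J(9): 5·(9−13)=-20≡6 → G

EZSBAZIPG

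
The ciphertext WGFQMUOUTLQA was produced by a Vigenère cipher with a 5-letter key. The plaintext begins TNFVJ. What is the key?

Subtract each crib letter from the matching ciphertext letter (mod 26):
W(22)−T(19)=3 → D
G(6)−N(13)=-7≡19 → T
F(5)−F(5)=0 → A
Q(16)−V(21)=-5≡21 → V
M(12)−J(9)=3 → D

DTAVD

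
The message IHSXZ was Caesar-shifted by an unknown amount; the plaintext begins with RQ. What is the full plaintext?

RQBGI

From the crib: I(8)−R(17)=-9≡17, so the shift is 17.
Subtract 17 from each ciphertext letter:
I(8): 8−17=-9≡17 → R
H(7): 7−17=-10≡16 → Q
S(18): 18−17=1 → B
X(23): 23−17=6 → G
Z(25): 25−17=8 → I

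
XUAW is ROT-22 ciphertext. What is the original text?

BYEA

X(23): 23−22=1 → B
U(20): 20−22=-2≡24 → Y
A(0): 0−22=-22≡4 → E
W(22): 22−22=0 → A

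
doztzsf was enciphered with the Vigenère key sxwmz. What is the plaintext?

Repeat the key across the ciphertext: sxwmzsx
d(3)−s(18): -15≡11 → l
o(14)−x(23): -9≡17 → r
z(25)−w(22): 3 → d
t(19)−m(12): 7 → h
z(25)−z(25): 0 → a
s(18)−s(18): 0 → a
f(5)−x(23): -18≡8 → i

lrdhaai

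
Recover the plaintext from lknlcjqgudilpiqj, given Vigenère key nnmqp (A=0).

yxbvnwdueovydsbw

Repeat the key across the ciphertext: nnmqpnnmqpnnmqpn
l(11)−n(13): -2≡24 → y
k(10)−n(13): -3≡23 → x
n(13)−m(12): 1 → b
l(11)−q(16): -5≡21 → v
c(2)−p(15): -13≡13 → n
j(9)−n(13): -4≡22 → w
q(16)−n(13): 3 → d
g(6)−m(12): -6≡20 → u
u(20)−q(16): 4 → e
d(3)−p(15): -12≡14 → o
i(8)−n(13): -5≡21 → v
l(11)−n(13): -2≡24 → y
p(15)−m(12): 3 → d
i(8)−q(16): -8≡18 → s
q(16)−p(15): 1 → b
j(9)−n(13): -4≡22 → w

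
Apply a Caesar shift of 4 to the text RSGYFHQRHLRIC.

VWKCJLUVLPVMG

R(17): 17+4=21 → V
S(18): 18+4=22 → W
G(6): 6+4=10 → K
Y(24): 24+4=28≡2 → C
F(5): 5+4=9 → J
H(7): 7+4=11 → L
Q(16): 16+4=20 → U
R(17): 17+4=21 → V
H(7): 7+4=11 → L
L(11): 11+4=15 → P
R(17): 17+4=21 → V
I(8): 8+4=12 → M
C(2): 2+4=6 → G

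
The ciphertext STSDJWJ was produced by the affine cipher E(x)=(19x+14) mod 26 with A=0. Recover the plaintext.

SDSJXKX

The inverse of 19 mod 26 is 11, since 19·11=209≡1. Apply D(y)=11·(y−14) mod 26:
S(18): 11·(18−14)=44≡18 → S
T(19): 11·(19−14)=55≡3 → D
S(18): 11·(18−14)=44≡18 → S
D(3): 11·(3−14)=-121≡9 → J
J(9): 11·(9−14)=-55≡23 → X
W(22): 11·(22−14)=88≡10 → K
J(9): 11·(9−14)=-55≡23 → X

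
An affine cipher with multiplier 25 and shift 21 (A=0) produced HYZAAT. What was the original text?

The inverse of 25 mod 26 is 25, since 25·25=625≡1. Apply D(y)=25·(y−21) mod 26:
H(7): 25·(7−21)=-350≡14 → O
Y(24): 25·(24−21)=75≡23 → X
Z(25): 25·(25−21)=100≡22 → W
A(0): 25·(0−21)=-525≡21 → V
A(0): 25·(0−21)=-525≡21 → V
T(19): 25·(19−21)=-50≡2 → C

OXWVVC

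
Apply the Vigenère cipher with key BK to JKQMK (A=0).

KURWL

Repeat the key across the message: BKBKB
J(9)+B(1): 10 → K
K(10)+K(10): 20 → U
Q(16)+B(1): 17 → R
M(12)+K(10): 22 → W
K(10)+B(1): 11 → L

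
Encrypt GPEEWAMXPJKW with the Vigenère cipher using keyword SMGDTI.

YBKHPIEJVMDE

Repeat the key across the message: SMGDTISMGDTI
G(6)+S(18): 24 → Y
P(15)+M(12): 27≡1 → B
E(4)+G(6): 10 → K
E(4)+D(3): 7 → H
W(22)+T(19): 41≡15 → P
A(0)+I(8): 8 → I
M(12)+S(18): 30≡4 → E
X(23)+M(12): 35≡9 → J
P(15)+G(6): 21 → V
J(9)+D(3): 12 → M
K(10)+T(19): 29≡3 → D
W(22)+I(8): 30≡4 → E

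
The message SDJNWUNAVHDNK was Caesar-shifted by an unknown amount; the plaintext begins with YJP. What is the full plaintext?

From the crib: S(18)−Y(24)=-6≡20, so the shift is 20.
Subtract 20 from each ciphertext letter:
S(18): 18−20=-2≡24 → Y
D(3): 3−20=-17≡9 → J
J(9): 9−20=-11≡15 → P
N(13): 13−20=-7≡19 → T
W(22): 22−20=2 → C
U(20): 20−20=0 → A
N(13): 13−20=-7≡19 → T
A(0): 0−20=-20≡6 → G
V(21): 21−20=1 → B
H(7): 7−20=-13≡13 → N
D(3): 3−20=-17≡9 → J
N(13): 13−20=-7≡19 → T
K(10): 10−20=-10≡16 → Q

YJPTCATGBNJTQ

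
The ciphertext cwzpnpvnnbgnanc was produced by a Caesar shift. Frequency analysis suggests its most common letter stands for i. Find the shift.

5

The most frequent ciphertext letter is n (appears 5 times).
n is position 13; i is position 8.
Shift = 5.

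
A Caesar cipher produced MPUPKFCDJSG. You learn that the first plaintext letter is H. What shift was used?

From the crib: M(12)−H(7)=5, so the shift is 5.

5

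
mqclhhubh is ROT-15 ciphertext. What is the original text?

m(12): 12−15=-3≡23 → x
q(16): 16−15=1 → b
c(2): 2−15=-13≡13 → n
l(11): 11−15=-4≡22 → w
h(7): 7−15=-8≡18 → s
h(7): 7−15=-8≡18 → s
u(20): 20−15=5 → f
b(1): 1−15=-14≡12 → m
h(7): 7−15=-8≡18 → s

xbnwssfms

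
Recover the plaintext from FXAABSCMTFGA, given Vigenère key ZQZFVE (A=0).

Repeat the key across the ciphertext: ZQZFVEZQZFVE
F(5)−Z(25): -20≡6 → G
X(23)−Q(16): 7 → H
A(0)−Z(25): -25≡1 → B
A(0)−F(5): -5≡21 → V
B(1)−V(21): -20≡6 → G
S(18)−E(4): 14 → O
C(2)−Z(25): -23≡3 → D
M(12)−Q(16): -4≡22 → W
T(19)−Z(25): -6≡20 → U
F(5)−F(5): 0 → A
G(6)−V(21): -15≡11 → L
A(0)−E(4): -4≡22 → W

GHBVGODWUALW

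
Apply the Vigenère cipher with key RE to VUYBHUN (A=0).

MYPFYYE

Repeat the key across the message: RERERER
V(21)+R(17): 38≡12 → M
U(20)+E(4): 24 → Y
Y(24)+R(17): 41≡15 → P
B(1)+E(4): 5 → F
H(7)+R(17): 24 → Y
U(20)+E(4): 24 → Y
N(13)+R(17): 30≡4 → E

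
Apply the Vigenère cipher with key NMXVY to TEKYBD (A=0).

Repeat the key across the message: NMXVYN
T(19)+N(13): 32≡6 → G
E(4)+M(12): 16 → Q
K(10)+X(23): 33≡7 → H
Y(24)+V(21): 45≡19 → T
B(1)+Y(24): 25 → Z
D(3)+N(13): 16 → Q

GQHTZQ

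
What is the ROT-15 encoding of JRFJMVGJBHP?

J(9): 9+15=24 → Y
R(17): 17+15=32≡6 → G
F(5): 5+15=20 → U
J(9): 9+15=24 → Y
M(12): 12+15=27≡1 → B
V(21): 21+15=36≡10 → K
G(6): 6+15=21 → V
J(9): 9+15=24 → Y
B(1): 1+15=16 → Q
H(7): 7+15=22 → W
P(15): 15+15=30≡4 → E

YGUYBKVYQWE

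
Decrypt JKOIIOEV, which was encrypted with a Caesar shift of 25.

J(9): 9−25=-16≡10 → K
K(10): 10−25=-15≡11 → L
O(14): 14−25=-11≡15 → P
I(8): 8−25=-17≡9 → J
I(8): 8−25=-17≡9 → J
O(14): 14−25=-11≡15 → P
E(4): 4−25=-21≡5 → F
V(21): 21−25=-4≡22 → W

KLPJJPFW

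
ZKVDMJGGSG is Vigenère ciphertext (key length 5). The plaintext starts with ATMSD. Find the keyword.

ZRJLJ

Subtract each crib letter from the matching ciphertext letter (mod 26):
Z(25)−A(0)=25 → Z
K(10)−T(19)=-9≡17 → R
V(21)−M(12)=9 → J
D(3)−S(18)=-15≡11 → L
M(12)−D(3)=9 → J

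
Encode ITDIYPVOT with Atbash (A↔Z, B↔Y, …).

I(8) → R(17)
T(19) → G(6)
D(3) → W(22)
I(8) → R(17)
Y(24) → B(1)
P(15) → K(10)
V(21) → E(4)
O(14) → L(11)
T(19) → G(6)

RGWRBKELG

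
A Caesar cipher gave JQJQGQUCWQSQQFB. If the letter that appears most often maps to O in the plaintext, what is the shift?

2

The most frequent ciphertext letter is Q (appears 6 times).
Q is position 16; O is position 14.
Shift = 2.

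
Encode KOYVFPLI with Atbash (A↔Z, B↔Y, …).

K(10) → P(15)
O(14) → L(11)
Y(24) → B(1)
V(21) → E(4)
F(5) → U(20)
P(15) → K(10)
L(11) → O(14)
I(8) → R(17)

PLBEUKOR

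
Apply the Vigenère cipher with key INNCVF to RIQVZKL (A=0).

Repeat the key across the message: INNCVFI
R(17)+I(8): 25 → Z
I(8)+N(13): 21 → V
Q(16)+N(13): 29≡3 → D
V(21)+C(2): 23 → X
Z(25)+V(21): 46≡20 → U
K(10)+F(5): 15 → P
L(11)+I(8): 19 → T

ZVDXUPT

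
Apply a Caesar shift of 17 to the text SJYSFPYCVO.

JAPJWGPTMF

S(18): 18+17=35≡9 → J
J(9): 9+17=26≡0 → A
Y(24): 24+17=41≡15 → P
S(18): 18+17=35≡9 → J
F(5): 5+17=22 → W
P(15): 15+17=32≡6 → G
Y(24): 24+17=41≡15 → P
C(2): 2+17=19 → T
V(21): 21+17=38≡12 → M
O(14): 14+17=31≡5 → F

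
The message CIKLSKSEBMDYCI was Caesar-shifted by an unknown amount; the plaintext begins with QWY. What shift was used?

12

From the crib: C(2)−Q(16)=-14≡12, so the shift is 12.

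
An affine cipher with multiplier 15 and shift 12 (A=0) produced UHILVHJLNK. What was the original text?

ERYTLRFTHM

The inverse of 15 mod 26 is 7, since 15·7=105≡1. Apply D(y)=7·(y−12) mod 26:
U(20): 7·(20−12)=56≡4 → E
H(7): 7·(7−12)=-35≡17 → R
I(8): 7·(8−12)=-28≡24 → Y
L(11): 7·(11−12)=-7≡19 → T
V(21): 7·(21−12)=63≡11 → L
H(7): 7·(7−12)=-35≡17 → R
J(9): 7·(9−12)=-21≡5 → F
L(11): 7·(11−12)=-7≡19 → T
N(13): 7·(13−12)=7 → H
K(10): 7·(10−12)=-14≡12 → M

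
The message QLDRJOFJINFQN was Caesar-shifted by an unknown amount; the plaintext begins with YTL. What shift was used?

18

From the crib: Q(16)−Y(24)=-8≡18, so the shift is 18.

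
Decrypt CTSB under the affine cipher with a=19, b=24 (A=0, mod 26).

SXMH

The inverse of 19 mod 26 is 11, since 19·11=209≡1. Apply D(y)=11·(y−24) mod 26:
C(2): 11·(2−24)=-242≡18 → S
T(19): 11·(19−24)=-55≡23 → X
S(18): 11·(18−24)=-66≡12 → M
B(1): 11·(1−24)=-253≡7 → H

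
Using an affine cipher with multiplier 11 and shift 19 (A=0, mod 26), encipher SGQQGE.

JHNNHL

S(18): 11·18+19=217≡9 → J
G(6): 11·6+19=85≡7 → H
Q(16): 11·16+19=195≡13 → N
Q(16): 11·16+19=195≡13 → N
G(6): 11·6+19=85≡7 → H
E(4): 11·4+19=63≡11 → L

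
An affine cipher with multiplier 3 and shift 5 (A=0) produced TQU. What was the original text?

The inverse of 3 mod 26 is 9, since 3·9=27≡1. Apply D(y)=9·(y−5) mod 26:
T(19): 9·(19−5)=126≡22 → W
Q(16): 9·(16−5)=99≡21 → V
U(20): 9·(20−5)=135≡5 → F

WVF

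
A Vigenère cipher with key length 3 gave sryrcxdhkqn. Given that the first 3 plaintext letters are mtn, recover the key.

Subtract each crib letter from the matching ciphertext letter (mod 26):
s(18)−m(12)=6 → g
r(17)−t(19)=-2≡24 → y
y(24)−n(13)=11 → l

gyl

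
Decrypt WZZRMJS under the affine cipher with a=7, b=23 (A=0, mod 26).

The inverse of 7 mod 26 is 15, since 7·15=105≡1. Apply D(y)=15·(y−23) mod 26:
W(22): 15·(22−23)=-15≡11 → L
Z(25): 15·(25−23)=30≡4 → E
Z(25): 15·(25−23)=30≡4 → E
R(17): 15·(17−23)=-90≡14 → O
M(12): 15·(12−23)=-165≡17 → R
J(9): 15·(9−23)=-210≡24 → Y
S(18): 15·(18−23)=-75≡3 → D

LEEORYD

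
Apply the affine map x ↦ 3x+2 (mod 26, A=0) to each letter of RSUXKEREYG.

BEKTGOBOWU

R(17): 3·17+2=53≡1 → B
S(18): 3·18+2=56≡4 → E
U(20): 3·20+2=62≡10 → K
X(23): 3·23+2=71≡19 → T
K(10): 3·10+2=32≡6 → G
E(4): 3·4+2=14 → O
R(17): 3·17+2=53≡1 → B
E(4): 3·4+2=14 → O
Y(24): 3·24+2=74≡22 → W
G(6): 3·6+2=20 → U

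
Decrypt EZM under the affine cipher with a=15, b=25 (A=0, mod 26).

The inverse of 15 mod 26 is 7, since 15·7=105≡1. Apply D(y)=7·(y−25) mod 26:
E(4): 7·(4−25)=-147≡9 → J
Z(25): 7·(25−25)=0 → A
M(12): 7·(12−25)=-91≡13 → N

JAN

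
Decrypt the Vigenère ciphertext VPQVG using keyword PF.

GKBQR

Repeat the key across the ciphertext: PFPFP
V(21)−P(15): 6 → G
P(15)−F(5): 10 → K
Q(16)−P(15): 1 → B
V(21)−F(5): 16 → Q
G(6)−P(15): -9≡17 → R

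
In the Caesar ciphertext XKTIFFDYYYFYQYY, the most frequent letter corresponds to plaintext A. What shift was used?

The most frequent ciphertext letter is Y (appears 6 times).
Y is position 24; A is position 0.
Shift = 24.

24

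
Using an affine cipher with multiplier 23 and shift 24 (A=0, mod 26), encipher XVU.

HNQ

X(23): 23·23+24=553≡7 → H
V(21): 23·21+24=507≡13 → N
U(20): 23·20+24=484≡16 → Q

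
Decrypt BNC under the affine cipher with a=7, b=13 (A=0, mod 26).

The inverse of 7 mod 26 is 15, since 7·15=105≡1. Apply D(y)=15·(y−13) mod 26:
B(1): 15·(1−13)=-180≡2 → C
N(13): 15·(13−13)=0 → A
C(2): 15·(2−13)=-165≡17 → R

CAR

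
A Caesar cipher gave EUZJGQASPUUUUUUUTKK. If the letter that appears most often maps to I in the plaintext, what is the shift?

The most frequent ciphertext letter is U (appears 8 times).
U is position 20; I is position 8.
Shift = 12.

12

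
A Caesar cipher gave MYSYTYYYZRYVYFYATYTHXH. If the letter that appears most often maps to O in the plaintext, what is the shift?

10

The most frequent ciphertext letter is Y (appears 9 times).
Y is position 24; O is position 14.
Shift = 10.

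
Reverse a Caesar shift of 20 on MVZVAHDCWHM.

M(12): 12−20=-8≡18 → S
V(21): 21−20=1 → B
Z(25): 25−20=5 → F
V(21): 21−20=1 → B
A(0): 0−20=-20≡6 → G
H(7): 7−20=-13≡13 → N
D(3): 3−20=-17≡9 → J
C(2): 2−20=-18≡8 → I
W(22): 22−20=2 → C
H(7): 7−20=-13≡13 → N
M(12): 12−20=-8≡18 → S

SBFBGNJICNS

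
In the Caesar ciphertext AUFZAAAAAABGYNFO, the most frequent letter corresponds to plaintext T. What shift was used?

The most frequent ciphertext letter is A (appears 7 times).
A is position 0; T is position 19.
Shift = -19≡7.

7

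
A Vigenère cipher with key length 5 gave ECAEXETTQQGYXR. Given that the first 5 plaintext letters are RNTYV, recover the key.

Subtract each crib letter from the matching ciphertext letter (mod 26):
E(4)−R(17)=-13≡13 → N
C(2)−N(13)=-11≡15 → P
A(0)−T(19)=-19≡7 → H
E(4)−Y(24)=-20≡6 → G
X(23)−V(21)=2 → C

NPHGC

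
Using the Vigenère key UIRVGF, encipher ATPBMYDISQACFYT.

Repeat the key across the message: UIRVGFUIRVGFUIR
A(0)+U(20): 20 → U
T(19)+I(8): 27≡1 → B
P(15)+R(17): 32≡6 → G
B(1)+V(21): 22 → W
M(12)+G(6): 18 → S
Y(24)+F(5): 29≡3 → D
D(3)+U(20): 23 → X
I(8)+I(8): 16 → Q
S(18)+R(17): 35≡9 → J
Q(16)+V(21): 37≡11 → L
A(0)+G(6): 6 → G
C(2)+F(5): 7 → H
F(5)+U(20): 25 → Z
Y(24)+I(8): 32≡6 → G
T(19)+R(17): 36≡10 → K

UBGWSDXQJLGHZGK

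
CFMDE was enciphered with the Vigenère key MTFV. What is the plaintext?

QMHIS

Repeat the key across the ciphertext: MTFVM
C(2)−M(12): -10≡16 → Q
F(5)−T(19): -14≡12 → M
M(12)−F(5): 7 → H
D(3)−V(21): -18≡8 → I
E(4)−M(12): -8≡18 → S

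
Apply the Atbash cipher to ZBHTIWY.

AYSGRDB

Z(25) → A(0)
B(1) → Y(24)
H(7) → S(18)
T(19) → G(6)
I(8) → R(17)
W(22) → D(3)
Y(24) → B(1)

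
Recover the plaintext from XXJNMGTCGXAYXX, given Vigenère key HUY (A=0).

QDLGSIMIIQGAQD

Repeat the key across the ciphertext: HUYHUYHUYHUYHU
X(23)−H(7): 16 → Q
X(23)−U(20): 3 → D
J(9)−Y(24): -15≡11 → L
N(13)−H(7): 6 → G
M(12)−U(20): -8≡18 → S
G(6)−Y(24): -18≡8 → I
T(19)−H(7): 12 → M
C(2)−U(20): -18≡8 → I
G(6)−Y(24): -18≡8 → I
X(23)−H(7): 16 → Q
A(0)−U(20): -20≡6 → G
Y(24)−Y(24): 0 → A
X(23)−H(7): 16 → Q
X(23)−U(20): 3 → D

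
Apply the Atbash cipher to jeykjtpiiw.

j(9) → q(16)
e(4) → v(21)
y(24) → b(1)
k(10) → p(15)
j(9) → q(16)
t(19) → g(6)
p(15) → k(10)
i(8) → r(17)
i(8) → r(17)
w(22) → d(3)

qvbpqgkrrd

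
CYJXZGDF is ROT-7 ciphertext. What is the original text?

C(2): 2−7=-5≡21 → V
Y(24): 24−7=17 → R
J(9): 9−7=2 → C
X(23): 23−7=16 → Q
Z(25): 25−7=18 → S
G(6): 6−7=-1≡25 → Z
D(3): 3−7=-4≡22 → W
F(5): 5−7=-2≡24 → Y

VRCQSZWY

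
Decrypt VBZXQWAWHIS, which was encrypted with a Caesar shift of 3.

SYWUNTXTEFP

V(21): 21−3=18 → S
B(1): 1−3=-2≡24 → Y
Z(25): 25−3=22 → W
X(23): 23−3=20 → U
Q(16): 16−3=13 → N
W(22): 22−3=19 → T
A(0): 0−3=-3≡23 → X
W(22): 22−3=19 → T
H(7): 7−3=4 → E
I(8): 8−3=5 → F
S(18): 18−3=15 → P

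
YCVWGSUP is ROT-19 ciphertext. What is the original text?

FJCDNZBW

Y(24): 24−19=5 → F
C(2): 2−19=-17≡9 → J
V(21): 21−19=2 → C
W(22): 22−19=3 → D
G(6): 6−19=-13≡13 → N
S(18): 18−19=-1≡25 → Z
U(20): 20−19=1 → B
P(15): 15−19=-4≡22 → W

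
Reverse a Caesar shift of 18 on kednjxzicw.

k(10): 10−18=-8≡18 → s
e(4): 4−18=-14≡12 → m
d(3): 3−18=-15≡11 → l
n(13): 13−18=-5≡21 → v
j(9): 9−18=-9≡17 → r
x(23): 23−18=5 → f
z(25): 25−18=7 → h
i(8): 8−18=-10≡16 → q
c(2): 2−18=-16≡10 → k
w(22): 22−18=4 → e

smlvrfhqke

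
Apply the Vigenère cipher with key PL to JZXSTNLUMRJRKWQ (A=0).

YKMDIYAFBCYCZHF

Repeat the key across the message: PLPLPLPLPLPLPLP
J(9)+P(15): 24 → Y
Z(25)+L(11): 36≡10 → K
X(23)+P(15): 38≡12 → M
S(18)+L(11): 29≡3 → D
T(19)+P(15): 34≡8 → I
N(13)+L(11): 24 → Y
L(11)+P(15): 26≡0 → A
U(20)+L(11): 31≡5 → F
M(12)+P(15): 27≡1 → B
R(17)+L(11): 28≡2 → C
J(9)+P(15): 24 → Y
R(17)+L(11): 28≡2 → C
K(10)+P(15): 25 → Z
W(22)+L(11): 33≡7 → H
Q(16)+P(15): 31≡5 → F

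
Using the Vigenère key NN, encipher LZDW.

YMQJ

Repeat the key across the message: NNNN
L(11)+N(13): 24 → Y
Z(25)+N(13): 38≡12 → M
D(3)+N(13): 16 → Q
W(22)+N(13): 35≡9 → J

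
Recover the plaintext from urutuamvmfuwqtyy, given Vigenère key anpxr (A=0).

Repeat the key across the ciphertext: anpxranpxranpxra
u(20)−a(0): 20 → u
r(17)−n(13): 4 → e
u(20)−p(15): 5 → f
t(19)−x(23): -4≡22 → w
u(20)−r(17): 3 → d
a(0)−a(0): 0 → a
m(12)−n(13): -1≡25 → z
v(21)−p(15): 6 → g
m(12)−x(23): -11≡15 → p
f(5)−r(17): -12≡14 → o
u(20)−a(0): 20 → u
w(22)−n(13): 9 → j
q(16)−p(15): 1 → b
t(19)−x(23): -4≡22 → w
y(24)−r(17): 7 → h
y(24)−a(0): 24 → y

uefwdazgpoujbwhy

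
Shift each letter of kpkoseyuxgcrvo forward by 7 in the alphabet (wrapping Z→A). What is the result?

k(10): 10+7=17 → r
p(15): 15+7=22 → w
k(10): 10+7=17 → r
o(14): 14+7=21 → v
s(18): 18+7=25 → z
e(4): 4+7=11 → l
y(24): 24+7=31≡5 → f
u(20): 20+7=27≡1 → b
x(23): 23+7=30≡4 → e
g(6): 6+7=13 → n
c(2): 2+7=9 → j
r(17): 17+7=24 → y
v(21): 21+7=28≡2 → c
o(14): 14+7=21 → v

rwrvzlfbenjycv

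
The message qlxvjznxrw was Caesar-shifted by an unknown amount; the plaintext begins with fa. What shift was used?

11

From the crib: q(16)−f(5)=11, so the shift is 11.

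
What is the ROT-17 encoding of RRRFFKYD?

IIIWWBPU

R(17): 17+17=34≡8 → I
R(17): 17+17=34≡8 → I
R(17): 17+17=34≡8 → I
F(5): 5+17=22 → W
F(5): 5+17=22 → W
K(10): 10+17=27≡1 → B
Y(24): 24+17=41≡15 → P
D(3): 3+17=20 → U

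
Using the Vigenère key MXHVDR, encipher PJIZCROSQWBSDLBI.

BGPUFIAPXREJPIID

Repeat the key across the message: MXHVDRMXHVDRMXHV
P(15)+M(12): 27≡1 → B
J(9)+X(23): 32≡6 → G
I(8)+H(7): 15 → P
Z(25)+V(21): 46≡20 → U
C(2)+D(3): 5 → F
R(17)+R(17): 34≡8 → I
O(14)+M(12): 26≡0 → A
S(18)+X(23): 41≡15 → P
Q(16)+H(7): 23 → X
W(22)+V(21): 43≡17 → R
B(1)+D(3): 4 → E
S(18)+R(17): 35≡9 → J
D(3)+M(12): 15 → P
L(11)+X(23): 34≡8 → I
B(1)+H(7): 8 → I
I(8)+V(21): 29≡3 → D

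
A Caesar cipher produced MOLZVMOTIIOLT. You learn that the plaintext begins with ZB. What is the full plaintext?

ZBYMIZBGVVBYG

From the crib: M(12)−Z(25)=-13≡13, so the shift is 13.
Subtract 13 from each ciphertext letter:
M(12): 12−13=-1≡25 → Z
O(14): 14−13=1 → B
L(11): 11−13=-2≡24 → Y
Z(25): 25−13=12 → M
V(21): 21−13=8 → I
M(12): 12−13=-1≡25 → Z
O(14): 14−13=1 → B
T(19): 19−13=6 → G
I(8): 8−13=-5≡21 → V
I(8): 8−13=-5≡21 → V
O(14): 14−13=1 → B
L(11): 11−13=-2≡24 → Y
T(19): 19−13=6 → G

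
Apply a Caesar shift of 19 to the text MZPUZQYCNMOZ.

FSINSJRVGFHS

M(12): 12+19=31≡5 → F
Z(25): 25+19=44≡18 → S
P(15): 15+19=34≡8 → I
U(20): 20+19=39≡13 → N
Z(25): 25+19=44≡18 → S
Q(16): 16+19=35≡9 → J
Y(24): 24+19=43≡17 → R
C(2): 2+19=21 → V
N(13): 13+19=32≡6 → G
M(12): 12+19=31≡5 → F
O(14): 14+19=33≡7 → H
Z(25): 25+19=44≡18 → S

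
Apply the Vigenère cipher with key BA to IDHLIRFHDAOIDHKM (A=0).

Repeat the key across the message: BABABABABABABABA
I(8)+B(1): 9 → J
D(3)+A(0): 3 → D
H(7)+B(1): 8 → I
L(11)+A(0): 11 → L
I(8)+B(1): 9 → J
R(17)+A(0): 17 → R
F(5)+B(1): 6 → G
H(7)+A(0): 7 → H
D(3)+B(1): 4 → E
A(0)+A(0): 0 → A
O(14)+B(1): 15 → P
I(8)+A(0): 8 → I
D(3)+B(1): 4 → E
H(7)+A(0): 7 → H
K(10)+B(1): 11 → L
M(12)+A(0): 12 → M

JDILJRGHEAPIEHLM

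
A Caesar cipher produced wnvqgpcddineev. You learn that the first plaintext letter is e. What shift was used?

From the crib: w(22)−e(4)=18, so the shift is 18.

18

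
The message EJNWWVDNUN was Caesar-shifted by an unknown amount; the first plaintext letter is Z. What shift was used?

5

From the crib: E(4)−Z(25)=-21≡5, so the shift is 5.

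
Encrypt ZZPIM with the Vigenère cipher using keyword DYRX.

Repeat the key across the message: DYRXD
Z(25)+D(3): 28≡2 → C
Z(25)+Y(24): 49≡23 → X
P(15)+R(17): 32≡6 → G
I(8)+X(23): 31≡5 → F
M(12)+D(3): 15 → P

CXGFP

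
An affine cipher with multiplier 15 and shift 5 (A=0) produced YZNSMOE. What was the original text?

The inverse of 15 mod 26 is 7, since 15·7=105≡1. Apply D(y)=7·(y−5) mod 26:
Y(24): 7·(24−5)=133≡3 → D
Z(25): 7·(25−5)=140≡10 → K
N(13): 7·(13−5)=56≡4 → E
S(18): 7·(18−5)=91≡13 → N
M(12): 7·(12−5)=49≡23 → X
O(14): 7·(14−5)=63≡11 → L
E(4): 7·(4−5)=-7≡19 → T

DKENXLT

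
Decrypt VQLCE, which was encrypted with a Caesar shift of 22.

V(21): 21−22=-1≡25 → Z
Q(16): 16−22=-6≡20 → U
L(11): 11−22=-11≡15 → P
C(2): 2−22=-20≡6 → G
E(4): 4−22=-18≡8 → I

ZUPGI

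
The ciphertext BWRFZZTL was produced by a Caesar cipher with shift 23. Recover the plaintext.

EZUICCWO

B(1): 1−23=-22≡4 → E
W(22): 22−23=-1≡25 → Z
R(17): 17−23=-6≡20 → U
F(5): 5−23=-18≡8 → I
Z(25): 25−23=2 → C
Z(25): 25−23=2 → C
T(19): 19−23=-4≡22 → W
L(11): 11−23=-12≡14 → O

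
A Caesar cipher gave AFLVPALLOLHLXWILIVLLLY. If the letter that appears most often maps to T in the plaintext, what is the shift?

The most frequent ciphertext letter is L (appears 9 times).
L is position 11; T is position 19.
Shift = -8≡18.

18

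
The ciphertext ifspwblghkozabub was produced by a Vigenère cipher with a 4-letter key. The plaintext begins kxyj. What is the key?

yiug

Subtract each crib letter from the matching ciphertext letter (mod 26):
i(8)−k(10)=-2≡24 → y
f(5)−x(23)=-18≡8 → i
s(18)−y(24)=-6≡20 → u
p(15)−j(9)=6 → g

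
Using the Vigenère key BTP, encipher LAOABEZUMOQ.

Repeat the key across the message: BTPBTPBTPBT
L(11)+B(1): 12 → M
A(0)+T(19): 19 → T
O(14)+P(15): 29≡3 → D
A(0)+B(1): 1 → B
B(1)+T(19): 20 → U
E(4)+P(15): 19 → T
Z(25)+B(1): 26≡0 → A
U(20)+T(19): 39≡13 → N
M(12)+P(15): 27≡1 → B
O(14)+B(1): 15 → P
Q(16)+T(19): 35≡9 → J

MTDBUTANBPJ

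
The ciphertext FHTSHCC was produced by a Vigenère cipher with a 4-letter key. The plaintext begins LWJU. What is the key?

Subtract each crib letter from the matching ciphertext letter (mod 26):
F(5)−L(11)=-6≡20 → U
H(7)−W(22)=-15≡11 → L
T(19)−J(9)=10 → K
S(18)−U(20)=-2≡24 → Y

ULKY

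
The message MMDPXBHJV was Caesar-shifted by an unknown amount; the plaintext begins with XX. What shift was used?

From the crib: M(12)−X(23)=-11≡15, so the shift is 15.

15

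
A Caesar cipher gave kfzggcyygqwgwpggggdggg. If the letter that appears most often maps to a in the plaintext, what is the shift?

The most frequent ciphertext letter is g (appears 11 times).
g is position 6; a is position 0.
Shift = 6.

6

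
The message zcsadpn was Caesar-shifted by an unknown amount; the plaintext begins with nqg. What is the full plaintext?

From the crib: z(25)−n(13)=12, so the shift is 12.
Subtract 12 from each ciphertext letter:
z(25): 25−12=13 → n
c(2): 2−12=-10≡16 → q
s(18): 18−12=6 → g
a(0): 0−12=-12≡14 → o
d(3): 3−12=-9≡17 → r
p(15): 15−12=3 → d
n(13): 13−12=1 → b

nqgordb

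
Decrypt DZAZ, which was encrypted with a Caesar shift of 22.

D(3): 3−22=-19≡7 → H
Z(25): 25−22=3 → D
A(0): 0−22=-22≡4 → E
Z(25): 25−22=3 → D

HDED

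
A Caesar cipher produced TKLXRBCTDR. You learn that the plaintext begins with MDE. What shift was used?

From the crib: T(19)−M(12)=7, so the shift is 7.

7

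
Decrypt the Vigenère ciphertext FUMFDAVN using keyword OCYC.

RSODPYXL

Repeat the key across the ciphertext: OCYCOCYC
F(5)−O(14): -9≡17 → R
U(20)−C(2): 18 → S
M(12)−Y(24): -12≡14 → O
F(5)−C(2): 3 → D
D(3)−O(14): -11≡15 → P
A(0)−C(2): -2≡24 → Y
V(21)−Y(24): -3≡23 → X
N(13)−C(2): 11 → L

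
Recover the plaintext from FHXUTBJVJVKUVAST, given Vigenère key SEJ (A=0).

NDOCPSRRADGLDWJB

Repeat the key across the ciphertext: SEJSEJSEJSEJSEJS
F(5)−S(18): -13≡13 → N
H(7)−E(4): 3 → D
X(23)−J(9): 14 → O
U(20)−S(18): 2 → C
T(19)−E(4): 15 → P
B(1)−J(9): -8≡18 → S
J(9)−S(18): -9≡17 → R
V(21)−E(4): 17 → R
J(9)−J(9): 0 → A
V(21)−S(18): 3 → D
K(10)−E(4): 6 → G
U(20)−J(9): 11 → L
V(21)−S(18): 3 → D
A(0)−E(4): -4≡22 → W
S(18)−J(9): 9 → J
T(19)−S(18): 1 → B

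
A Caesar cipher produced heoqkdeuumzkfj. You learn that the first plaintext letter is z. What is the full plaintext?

From the crib: h(7)−z(25)=-18≡8, so the shift is 8.
Subtract 8 from each ciphertext letter:
h(7): 7−8=-1≡25 → z
e(4): 4−8=-4≡22 → w
o(14): 14−8=6 → g
q(16): 16−8=8 → i
k(10): 10−8=2 → c
d(3): 3−8=-5≡21 → v
e(4): 4−8=-4≡22 → w
u(20): 20−8=12 → m
u(20): 20−8=12 → m
m(12): 12−8=4 → e
z(25): 25−8=17 → r
k(10): 10−8=2 → c
f(5): 5−8=-3≡23 → x
j(9): 9−8=1 → b

zwgicvwmmercxb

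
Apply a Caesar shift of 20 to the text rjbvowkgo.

ldvpiqeai

r(17): 17+20=37≡11 → l
j(9): 9+20=29≡3 → d
b(1): 1+20=21 → v
v(21): 21+20=41≡15 → p
o(14): 14+20=34≡8 → i
w(22): 22+20=42≡16 → q
k(10): 10+20=30≡4 → e
g(6): 6+20=26≡0 → a
o(14): 14+20=34≡8 → i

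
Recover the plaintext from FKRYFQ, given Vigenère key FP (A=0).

AVMJAB

Repeat the key across the ciphertext: FPFPFP
F(5)−F(5): 0 → A
K(10)−P(15): -5≡21 → V
R(17)−F(5): 12 → M
Y(24)−P(15): 9 → J
F(5)−F(5): 0 → A
Q(16)−P(15): 1 → B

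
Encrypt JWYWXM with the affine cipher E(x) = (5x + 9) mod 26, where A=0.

J(9): 5·9+9=54≡2 → C
W(22): 5·22+9=119≡15 → P
Y(24): 5·24+9=129≡25 → Z
W(22): 5·22+9=119≡15 → P
X(23): 5·23+9=124≡20 → U
M(12): 5·12+9=69≡17 → R

CPZPUR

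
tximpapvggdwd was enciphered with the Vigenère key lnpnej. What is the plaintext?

Repeat the key across the ciphertext: lnpnejlnpnejl
t(19)−l(11): 8 → i
x(23)−n(13): 10 → k
i(8)−p(15): -7≡19 → t
m(12)−n(13): -1≡25 → z
p(15)−e(4): 11 → l
a(0)−j(9): -9≡17 → r
p(15)−l(11): 4 → e
v(21)−n(13): 8 → i
g(6)−p(15): -9≡17 → r
g(6)−n(13): -7≡19 → t
d(3)−e(4): -1≡25 → z
w(22)−j(9): 13 → n
d(3)−l(11): -8≡18 → s

iktzlreirtzns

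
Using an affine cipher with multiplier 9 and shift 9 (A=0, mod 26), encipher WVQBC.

ZQXSB

W(22): 9·22+9=207≡25 → Z
V(21): 9·21+9=198≡16 → Q
Q(16): 9·16+9=153≡23 → X
B(1): 9·1+9=18 → S
C(2): 9·2+9=27≡1 → B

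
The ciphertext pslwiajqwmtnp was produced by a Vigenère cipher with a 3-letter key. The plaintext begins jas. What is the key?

Subtract each crib letter from the matching ciphertext letter (mod 26):
p(15)−j(9)=6 → g
s(18)−a(0)=18 → s
l(11)−s(18)=-7≡19 → t

gst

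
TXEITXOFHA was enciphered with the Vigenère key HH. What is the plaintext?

Repeat the key across the ciphertext: HHHHHHHHHH
T(19)−H(7): 12 → M
X(23)−H(7): 16 → Q
E(4)−H(7): -3≡23 → X
I(8)−H(7): 1 → B
T(19)−H(7): 12 → M
X(23)−H(7): 16 → Q
O(14)−H(7): 7 → H
F(5)−H(7): -2≡24 → Y
H(7)−H(7): 0 → A
A(0)−H(7): -7≡19 → T

MQXBMQHYAT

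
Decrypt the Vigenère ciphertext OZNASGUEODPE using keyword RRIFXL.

XIFVVVDNGYST

Repeat the key across the ciphertext: RRIFXLRRIFXL
O(14)−R(17): -3≡23 → X
Z(25)−R(17): 8 → I
N(13)−I(8): 5 → F
A(0)−F(5): -5≡21 → V
S(18)−X(23): -5≡21 → V
G(6)−L(11): -5≡21 → V
U(20)−R(17): 3 → D
E(4)−R(17): -13≡13 → N
O(14)−I(8): 6 → G
D(3)−F(5): -2≡24 → Y
P(15)−X(23): -8≡18 → S
E(4)−L(11): -7≡19 → T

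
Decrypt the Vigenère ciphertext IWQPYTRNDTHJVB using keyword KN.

YJGCOGHATGXWLO

Repeat the key across the ciphertext: KNKNKNKNKNKNKN
I(8)−K(10): -2≡24 → Y
W(22)−N(13): 9 → J
Q(16)−K(10): 6 → G
P(15)−N(13): 2 → C
Y(24)−K(10): 14 → O
T(19)−N(13): 6 → G
R(17)−K(10): 7 → H
N(13)−N(13): 0 → A
D(3)−K(10): -7≡19 → T
T(19)−N(13): 6 → G
H(7)−K(10): -3≡23 → X
J(9)−N(13): -4≡22 → W
V(21)−K(10): 11 → L
B(1)−N(13): -12≡14 → O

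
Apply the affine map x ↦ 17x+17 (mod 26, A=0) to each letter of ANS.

REL

A(0): 17·0+17=17 → R
N(13): 17·13+17=238≡4 → E
S(18): 17·18+17=323≡11 → L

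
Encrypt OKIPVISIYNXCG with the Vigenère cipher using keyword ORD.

Repeat the key across the message: ORDORDORDORDO
O(14)+O(14): 28≡2 → C
K(10)+R(17): 27≡1 → B
I(8)+D(3): 11 → L
P(15)+O(14): 29≡3 → D
V(21)+R(17): 38≡12 → M
I(8)+D(3): 11 → L
S(18)+O(14): 32≡6 → G
I(8)+R(17): 25 → Z
Y(24)+D(3): 27≡1 → B
N(13)+O(14): 27≡1 → B
X(23)+R(17): 40≡14 → O
C(2)+D(3): 5 → F
G(6)+O(14): 20 → U

CBLDMLGZBBOFU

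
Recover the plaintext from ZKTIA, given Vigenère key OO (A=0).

LWFUM

Repeat the key across the ciphertext: OOOOO
Z(25)−O(14): 11 → L
K(10)−O(14): -4≡22 → W
T(19)−O(14): 5 → F
I(8)−O(14): -6≡20 → U
A(0)−O(14): -14≡12 → M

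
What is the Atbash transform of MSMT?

NHNG

M(12) → N(13)
S(18) → H(7)
M(12) → N(13)
T(19) → G(6)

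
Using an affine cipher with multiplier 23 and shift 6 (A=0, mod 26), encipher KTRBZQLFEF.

CBHDJKZRUR

K(10): 23·10+6=236≡2 → C
T(19): 23·19+6=443≡1 → B
R(17): 23·17+6=397≡7 → H
B(1): 23·1+6=29≡3 → D
Z(25): 23·25+6=581≡9 → J
Q(16): 23·16+6=374≡10 → K
L(11): 23·11+6=259≡25 → Z
F(5): 23·5+6=121≡17 → R
E(4): 23·4+6=98≡20 → U
F(5): 23·5+6=121≡17 → R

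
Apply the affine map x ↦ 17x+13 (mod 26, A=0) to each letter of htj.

cyk

h(7): 17·7+13=132≡2 → c
t(19): 17·19+13=336≡24 → y
j(9): 17·9+13=166≡10 → k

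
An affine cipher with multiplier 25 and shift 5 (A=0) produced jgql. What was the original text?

The inverse of 25 mod 26 is 25, since 25·25=625≡1. Apply D(y)=25·(y−5) mod 26:
j(9): 25·(9−5)=100≡22 → w
g(6): 25·(6−5)=25 → z
q(16): 25·(16−5)=275≡15 → p
l(11): 25·(11−5)=150≡20 → u

wzpu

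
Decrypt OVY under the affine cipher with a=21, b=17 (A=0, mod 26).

LUJ

The inverse of 21 mod 26 is 5, since 21·5=105≡1. Apply D(y)=5·(y−17) mod 26:
O(14): 5·(14−17)=-15≡11 → L
V(21): 5·(21−17)=20 → U
Y(24): 5·(24−17)=35≡9 → J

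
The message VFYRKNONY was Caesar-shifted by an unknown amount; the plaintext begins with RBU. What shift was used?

From the crib: V(21)−R(17)=4, so the shift is 4.

4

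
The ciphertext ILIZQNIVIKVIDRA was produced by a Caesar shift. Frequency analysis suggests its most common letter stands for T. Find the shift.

15

The most frequent ciphertext letter is I (appears 5 times).
I is position 8; T is position 19.
Shift = -11≡15.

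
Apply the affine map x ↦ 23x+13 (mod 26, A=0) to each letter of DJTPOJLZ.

D(3): 23·3+13=82≡4 → E
J(9): 23·9+13=220≡12 → M
T(19): 23·19+13=450≡8 → I
P(15): 23·15+13=358≡20 → U
O(14): 23·14+13=335≡23 → X
J(9): 23·9+13=220≡12 → M
L(11): 23·11+13=266≡6 → G
Z(25): 23·25+13=588≡16 → Q

EMIUXMGQ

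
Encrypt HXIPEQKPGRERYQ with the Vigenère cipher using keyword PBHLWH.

WYPAAXZQNCAYNR

Repeat the key across the message: PBHLWHPBHLWHPB
H(7)+P(15): 22 → W
X(23)+B(1): 24 → Y
I(8)+H(7): 15 → P
P(15)+L(11): 26≡0 → A
E(4)+W(22): 26≡0 → A
Q(16)+H(7): 23 → X
K(10)+P(15): 25 → Z
P(15)+B(1): 16 → Q
G(6)+H(7): 13 → N
R(17)+L(11): 28≡2 → C
E(4)+W(22): 26≡0 → A
R(17)+H(7): 24 → Y
Y(24)+P(15): 39≡13 → N
Q(16)+B(1): 17 → R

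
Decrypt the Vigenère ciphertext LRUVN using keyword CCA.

JPUTL

Repeat the key across the ciphertext: CCACC
L(11)−C(2): 9 → J
R(17)−C(2): 15 → P
U(20)−A(0): 20 → U
V(21)−C(2): 19 → T
N(13)−C(2): 11 → L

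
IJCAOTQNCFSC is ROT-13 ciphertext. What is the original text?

I(8): 8−13=-5≡21 → V
J(9): 9−13=-4≡22 → W
C(2): 2−13=-11≡15 → P
A(0): 0−13=-13≡13 → N
O(14): 14−13=1 → B
T(19): 19−13=6 → G
Q(16): 16−13=3 → D
N(13): 13−13=0 → A
C(2): 2−13=-11≡15 → P
F(5): 5−13=-8≡18 → S
S(18): 18−13=5 → F
C(2): 2−13=-11≡15 → P

VWPNBGDAPSFP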